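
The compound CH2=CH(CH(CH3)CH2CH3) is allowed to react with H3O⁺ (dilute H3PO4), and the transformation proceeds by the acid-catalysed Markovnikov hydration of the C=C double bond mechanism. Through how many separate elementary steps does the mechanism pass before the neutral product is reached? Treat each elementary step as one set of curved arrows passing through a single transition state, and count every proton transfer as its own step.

4

Step 1: The π electrons of the C=C bond attack a proton of H3O⁺; Markovnikov addition places the new C–H on the less-substituted alkene carbon, so the positive charge ends up on the more-substituted carbon — a secondary carbocation. H2O is released.
Step 2: A hydride (H with its bonding pair) migrates from the adjacent sec-butyl carbon to the cationic centre — a 1,2-hydride shift — upgrading the secondary cation to a tertiary one.
Step 3: Water acts as the nucleophile: an oxygen lone pair bonds to the cationic carbon, giving an oxonium-ion intermediate.
Step 4: Proton transfer from the O–H of the oxonium ion to H2O completes the catalytic cycle and yields the alcohol.
Total: 4 elementary steps.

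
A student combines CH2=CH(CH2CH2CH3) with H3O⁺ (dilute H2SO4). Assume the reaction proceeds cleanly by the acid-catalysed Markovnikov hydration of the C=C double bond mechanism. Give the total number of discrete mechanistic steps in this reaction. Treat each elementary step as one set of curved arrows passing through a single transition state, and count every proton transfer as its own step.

Step 1: Protonation of the alkene by H3O⁺: the π bond acts as the nucleophile and picks up H⁺, giving the more stable (Markovnikov) secondary carbocation. H2O is released.
(No 1,2-shift: no single shift to an adjacent carbon would give a more stable cation.)
Step 2: Water acts as the nucleophile: an oxygen lone pair bonds to the cationic carbon, giving an oxonium-ion intermediate.
Step 3: Deprotonation of the oxonium ion by a water molecule delivers the neutral alcohol and regenerates the acid catalyst.
Total: 3 elementary steps.

3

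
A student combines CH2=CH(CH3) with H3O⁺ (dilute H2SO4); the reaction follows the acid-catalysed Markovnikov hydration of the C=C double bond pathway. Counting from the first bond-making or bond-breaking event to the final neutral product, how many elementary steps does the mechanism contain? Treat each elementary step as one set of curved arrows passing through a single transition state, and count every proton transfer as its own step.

Step 1: Electrophilic addition begins with the π(C=C) electrons forming a bond to the proton of H3O⁺. Following Markovnikov's rule, the resulting cation is secondary. H2O is released.
(No 1,2-shift: no single shift to an adjacent carbon would give a more stable cation.)
Step 2: Water acts as the nucleophile: an oxygen lone pair bonds to the cationic carbon, giving an oxonium-ion intermediate.
Step 3: Proton transfer from the O–H of the oxonium ion to H2O completes the catalytic cycle and yields the alcohol.
Total: 3 elementary steps.

3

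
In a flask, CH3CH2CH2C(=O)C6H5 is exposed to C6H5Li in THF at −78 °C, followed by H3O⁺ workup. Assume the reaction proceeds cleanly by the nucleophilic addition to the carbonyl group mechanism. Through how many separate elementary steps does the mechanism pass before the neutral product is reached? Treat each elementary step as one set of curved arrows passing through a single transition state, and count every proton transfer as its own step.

Step 1: the carbanion-like carbon of C6H5Li attacks the sp² carbonyl carbon; the C=O π bond breaks and the electrons end up as a lone pair on the alkoxide oxygen of the tetrahedral intermediate.
Step 2: Protonation of the alkoxide by H3O⁺ workup furnishes an alcohol.
Total: 2 elementary steps.

2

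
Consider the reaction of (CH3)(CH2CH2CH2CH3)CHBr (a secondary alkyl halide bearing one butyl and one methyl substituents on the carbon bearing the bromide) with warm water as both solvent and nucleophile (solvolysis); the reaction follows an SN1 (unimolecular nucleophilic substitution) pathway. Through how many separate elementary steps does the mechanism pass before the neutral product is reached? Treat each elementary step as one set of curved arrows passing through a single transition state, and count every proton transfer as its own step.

Step 1: The C–Br bond breaks with both electrons going to the bromide; Br⁻ leaves and a secondary carbocation remains.
(No 1,2-shift: no single shift to an adjacent carbon would give a more stable cation.)
Step 2: H2O donates an oxygen lone pair into the empty p orbital of the cation, giving a protonated alcohol (an oxonium ion).
Step 3: Proton transfer from the O–H of the oxonium ion to a solvent molecule delivers the neutral alcohol.
Total: 3 elementary steps.

3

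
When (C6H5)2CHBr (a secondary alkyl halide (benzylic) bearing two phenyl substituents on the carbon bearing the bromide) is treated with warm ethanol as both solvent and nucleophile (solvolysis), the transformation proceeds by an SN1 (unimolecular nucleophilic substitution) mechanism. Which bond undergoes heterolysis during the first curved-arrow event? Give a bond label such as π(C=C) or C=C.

C–Br

Step 1: Ionisation: the C–Br σ-bond cleaves heterolytically; both bonding electrons depart with Br⁻, leaving a secondary carbocation at the α-carbon.
The bond broken in this step is the C–Br bond.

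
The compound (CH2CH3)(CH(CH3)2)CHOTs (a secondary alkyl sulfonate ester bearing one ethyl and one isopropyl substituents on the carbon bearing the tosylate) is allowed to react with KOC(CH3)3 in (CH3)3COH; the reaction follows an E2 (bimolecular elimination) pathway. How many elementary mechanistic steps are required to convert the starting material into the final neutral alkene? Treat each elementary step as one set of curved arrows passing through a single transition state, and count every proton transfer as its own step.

1

Step 1: In one step, (CH3)3CO⁻ pulls off a β-proton, the C–O bond cleaves, and a C=C double bond forms between the α- and β-carbons (E2, anti elimination).
Total: 1 elementary step.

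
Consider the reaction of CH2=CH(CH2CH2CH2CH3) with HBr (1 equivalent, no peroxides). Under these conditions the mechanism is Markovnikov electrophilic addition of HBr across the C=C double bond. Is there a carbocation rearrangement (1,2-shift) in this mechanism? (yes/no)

The first-formed carbocation is secondary.
No single 1,2-shift to an adjacent carbon would produce a more-substituted cation than the one already present, so no rearrangement occurs.

no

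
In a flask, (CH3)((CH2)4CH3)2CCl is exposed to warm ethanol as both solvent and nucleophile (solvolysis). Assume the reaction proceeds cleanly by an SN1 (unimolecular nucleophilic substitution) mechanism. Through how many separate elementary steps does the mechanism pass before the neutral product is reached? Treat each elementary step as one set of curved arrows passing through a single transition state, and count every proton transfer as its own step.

Step 1: Unassisted departure of Cl⁻ (taking the C–Cl bonding pair) generates a tertiary carbocation.
(No 1,2-shift: no single shift to an adjacent carbon would give a more stable cation.)
Step 2: Nucleophilic capture: the oxygen of CH3CH2OH bonds to the cationic carbon, producing an oxonium-ion intermediate.
Step 3: Deprotonation of the oxonium oxygen by solvent ethanol yields the neutral ether.
Total: 3 elementary steps.

3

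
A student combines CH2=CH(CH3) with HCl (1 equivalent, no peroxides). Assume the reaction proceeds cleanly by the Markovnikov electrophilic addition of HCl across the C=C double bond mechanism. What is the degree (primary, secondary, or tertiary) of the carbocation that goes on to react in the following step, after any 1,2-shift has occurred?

secondary

Step 1: Electrophilic addition begins with the π(C=C) electrons forming a bond to the proton of HCl. Following Markovnikov's rule, the resulting cation is secondary. The H–Cl bond breaks heterolytically, releasing Cl⁻.
No single 1,2-shift to an adjacent carbon would give a more-substituted cation, so no rearrangement occurs.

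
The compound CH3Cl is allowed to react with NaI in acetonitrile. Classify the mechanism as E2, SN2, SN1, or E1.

SN2

Conditions: a methyl substrate with a strong nucleophile in the polar aprotic solvent acetonitrile.
These conditions are the textbook signature of the SN2 pathway.
An unhindered substrate with a strong nucleophile in a polar aprotic solvent favours one-step backside displacement.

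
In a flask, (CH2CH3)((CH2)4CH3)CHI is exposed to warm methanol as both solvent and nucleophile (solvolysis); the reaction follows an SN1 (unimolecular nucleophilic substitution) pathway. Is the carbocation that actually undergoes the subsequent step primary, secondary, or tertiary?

secondary

Step 1: Unassisted departure of I⁻ (taking the C–I bonding pair) generates a secondary carbocation.
No single 1,2-shift to an adjacent carbon would give a more-substituted cation, so no rearrangement occurs.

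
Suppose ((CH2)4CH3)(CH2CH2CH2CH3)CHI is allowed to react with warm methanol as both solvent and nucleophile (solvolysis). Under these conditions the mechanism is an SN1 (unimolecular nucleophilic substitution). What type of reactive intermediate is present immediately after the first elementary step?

secondary carbocation

Step 1: Rate-determining heterolysis of the C–I bond gives I⁻ and a secondary carbocation.
After step 1 the species present is a secondary carbocation.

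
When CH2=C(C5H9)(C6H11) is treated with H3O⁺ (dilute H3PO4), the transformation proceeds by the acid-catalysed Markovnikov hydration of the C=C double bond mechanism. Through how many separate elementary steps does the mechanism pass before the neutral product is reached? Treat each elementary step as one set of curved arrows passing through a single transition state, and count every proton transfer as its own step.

3

Step 1: Protonation of the alkene by H3O⁺: the π bond acts as the nucleophile and picks up H⁺, giving the more stable (Markovnikov) tertiary carbocation. H2O is released.
(No 1,2-shift: no single shift to an adjacent carbon would give a more stable cation.)
Step 2: A lone pair on the oxygen of H2O attacks the carbocation, forming a C–O bond and an oxonium ion (a protonated alcohol).
Step 3: Deprotonation of the oxonium ion by a water molecule delivers the neutral alcohol and regenerates the acid catalyst.
Total: 3 elementary steps.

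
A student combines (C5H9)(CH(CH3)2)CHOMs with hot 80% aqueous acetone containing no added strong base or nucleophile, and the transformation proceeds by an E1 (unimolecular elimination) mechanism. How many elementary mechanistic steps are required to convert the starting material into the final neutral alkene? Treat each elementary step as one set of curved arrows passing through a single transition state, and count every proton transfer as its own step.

3

Step 1: Unassisted departure of MsO⁻ (taking the C–O bonding pair) generates a secondary carbocation.
Step 2: Carbocation rearrangement: a 1,2-hydride shift from the adjacent isopropyl carbon converts the initially-formed secondary cation into the more stable tertiary cation.
Step 3: Loss of a β-proton to a water molecule of the solvent: the C–H bonding pair collapses toward the cationic carbon to form the C=C π bond, yielding the alkene.
Total: 3 elementary steps.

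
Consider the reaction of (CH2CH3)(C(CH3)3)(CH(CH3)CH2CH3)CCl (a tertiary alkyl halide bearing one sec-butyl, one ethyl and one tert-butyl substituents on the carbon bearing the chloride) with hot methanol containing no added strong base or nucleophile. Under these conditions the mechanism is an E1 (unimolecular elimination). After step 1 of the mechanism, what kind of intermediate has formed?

tertiary carbocation

Step 1: The C–Cl bond breaks with both electrons going to the chloride; Cl⁻ leaves and a tertiary carbocation remains.
After step 1 the species present is a tertiary carbocation.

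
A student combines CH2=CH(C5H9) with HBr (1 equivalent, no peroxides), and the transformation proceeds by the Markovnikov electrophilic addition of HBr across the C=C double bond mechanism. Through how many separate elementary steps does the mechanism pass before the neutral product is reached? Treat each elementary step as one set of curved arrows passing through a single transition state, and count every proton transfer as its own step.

3

Step 1: Protonation of the alkene by HBr: the π bond acts as the nucleophile and picks up H⁺, giving the more stable (Markovnikov) secondary carbocation. The H–Br bond breaks heterolytically, releasing Br⁻.
Step 2: Carbocation rearrangement: a 1,2-hydride shift from the adjacent cyclopentyl carbon converts the initially-formed secondary cation into the more stable tertiary cation.
Step 3: The Br⁻ anion donates a lone pair to the carbocation, forming the new C–Br σ-bond and giving the neutral alkyl halide.
Total: 3 elementary steps.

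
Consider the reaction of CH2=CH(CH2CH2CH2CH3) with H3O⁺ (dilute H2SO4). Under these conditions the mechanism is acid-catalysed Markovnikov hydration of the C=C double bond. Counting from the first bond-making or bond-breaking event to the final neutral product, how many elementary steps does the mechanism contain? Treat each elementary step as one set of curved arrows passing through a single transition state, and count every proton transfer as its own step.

Step 1: The π electrons of the C=C bond attack a proton of H3O⁺; Markovnikov addition places the new C–H on the less-substituted alkene carbon, so the positive charge ends up on the more-substituted carbon — a secondary carbocation. H2O is released.
(No 1,2-shift: no single shift to an adjacent carbon would give a more stable cation.)
Step 2: Nucleophilic capture of the cation by H2O produces the protonated alcohol (an oxonium ion).
Step 3: Proton transfer from the O–H of the oxonium ion to H2O completes the catalytic cycle and yields the alcohol.
Total: 3 elementary steps.

3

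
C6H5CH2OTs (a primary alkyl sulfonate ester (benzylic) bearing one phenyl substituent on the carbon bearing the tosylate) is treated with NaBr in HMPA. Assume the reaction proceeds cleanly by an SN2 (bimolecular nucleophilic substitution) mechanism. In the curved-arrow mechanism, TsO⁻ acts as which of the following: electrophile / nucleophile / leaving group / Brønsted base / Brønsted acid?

Step 1: Br⁻ attacks the back face of the α-carbon while TsO⁻ departs with the C–O bonding pair — a single concerted displacement through a pentacoordinate transition state.
TsO⁻ departs with both electrons of the breaking σ-bond — that is the definition of a leaving group.

leaving group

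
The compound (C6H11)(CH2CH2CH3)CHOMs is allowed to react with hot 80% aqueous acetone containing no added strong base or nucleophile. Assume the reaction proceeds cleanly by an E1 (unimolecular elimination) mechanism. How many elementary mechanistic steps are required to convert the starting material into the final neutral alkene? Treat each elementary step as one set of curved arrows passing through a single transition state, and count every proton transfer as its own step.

Step 1: Ionisation: the C–O σ-bond cleaves heterolytically; both bonding electrons depart with MsO⁻, leaving a secondary carbocation at the α-carbon.
Step 2: A hydride (H with its bonding pair) migrates from the adjacent cyclohexyl carbon to the cationic centre — a 1,2-hydride shift — upgrading the secondary cation to a tertiary one.
Step 3: A water molecule (solvent) deprotonates a β-carbon; as the C–H bond breaks, those electrons form the new alkene π bond.
Total: 3 elementary steps.

3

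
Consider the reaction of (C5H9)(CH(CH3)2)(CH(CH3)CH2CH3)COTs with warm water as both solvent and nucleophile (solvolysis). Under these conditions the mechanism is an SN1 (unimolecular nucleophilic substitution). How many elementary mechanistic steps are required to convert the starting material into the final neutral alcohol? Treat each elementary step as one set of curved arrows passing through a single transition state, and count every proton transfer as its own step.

3

Step 1: The C–O bond breaks with both electrons going to the tosylate; TsO⁻ leaves and a tertiary carbocation remains.
(No 1,2-shift: no single shift to an adjacent carbon would give a more stable cation.)
Step 2: H2O donates an oxygen lone pair into the empty p orbital of the cation, giving a protonated alcohol (an oxonium ion).
Step 3: A second solvent molecule removes the proton on oxygen, giving the neutral alcohol product.
Total: 3 elementary steps.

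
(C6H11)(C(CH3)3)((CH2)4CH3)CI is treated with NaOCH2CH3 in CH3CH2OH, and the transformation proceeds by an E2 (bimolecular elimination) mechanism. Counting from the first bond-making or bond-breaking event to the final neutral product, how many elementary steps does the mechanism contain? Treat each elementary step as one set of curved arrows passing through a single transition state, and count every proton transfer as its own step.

1

Step 1: Concerted anti-periplanar elimination: CH3CH2O⁻ abstracts a β-H while I⁻ leaves, and the C–H electrons become the new C=C π bond — all in a single transition state.
Total: 1 elementary step.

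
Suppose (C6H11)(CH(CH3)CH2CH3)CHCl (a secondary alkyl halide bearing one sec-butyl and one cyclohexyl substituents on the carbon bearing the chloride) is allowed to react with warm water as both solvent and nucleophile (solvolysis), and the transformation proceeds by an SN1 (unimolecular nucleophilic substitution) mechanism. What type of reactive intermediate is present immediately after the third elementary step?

oxonium ion

Step 1: Ionisation: the C–Cl σ-bond cleaves heterolytically; both bonding electrons depart with Cl⁻, leaving a secondary carbocation at the α-carbon.
Step 2: A hydride (H with its bonding pair) migrates from the adjacent sec-butyl carbon to the cationic centre — a 1,2-hydride shift — upgrading the secondary cation to a tertiary one.
Step 3: A lone pair on the oxygen of H2O attacks the carbocation, forming a new C–O σ-bond and an oxonium ion.
After step 3 the species present is an oxonium ion.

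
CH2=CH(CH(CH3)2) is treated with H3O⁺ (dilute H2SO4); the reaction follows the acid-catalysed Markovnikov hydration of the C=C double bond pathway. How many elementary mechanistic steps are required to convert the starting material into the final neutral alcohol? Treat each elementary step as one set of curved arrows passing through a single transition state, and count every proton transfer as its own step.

Step 1: The π electrons of the C=C bond attack a proton of H3O⁺; Markovnikov addition places the new C–H on the less-substituted alkene carbon, so the positive charge ends up on the more-substituted carbon — a secondary carbocation. H2O is released.
Step 2: A 1,2-hydride shift from the adjacent isopropyl carbon moves the positive charge from the secondary centre to an adjacent carbon, generating a more stable tertiary carbocation.
Step 3: A lone pair on the oxygen of H2O attacks the carbocation, forming a C–O bond and an oxonium ion (a protonated alcohol).
Step 4: H2O removes a proton from the oxonium oxygen, regenerating H3O⁺ and giving the neutral alcohol.
Total: 4 elementary steps.

4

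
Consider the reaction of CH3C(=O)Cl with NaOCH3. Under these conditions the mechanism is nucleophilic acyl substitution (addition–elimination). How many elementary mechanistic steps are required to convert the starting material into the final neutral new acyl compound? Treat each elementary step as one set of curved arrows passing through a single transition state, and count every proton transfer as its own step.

Step 1: Nucleophilic addition of CH3O⁻ to the acyl carbon breaks the π(C=O) bond and yields a tetrahedral, anionic intermediate.
Step 2: Elimination step: re-formation of the carbonyl π bond drives out Cl⁻, giving the new acyl compound.
Total: 2 elementary steps.

2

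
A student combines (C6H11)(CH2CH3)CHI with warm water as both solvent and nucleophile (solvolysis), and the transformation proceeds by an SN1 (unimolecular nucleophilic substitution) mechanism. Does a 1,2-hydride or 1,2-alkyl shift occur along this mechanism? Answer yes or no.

The first-formed carbocation is secondary.
The adjacent cyclohexyl carbon already bears 2 other carbon substituents and has a hydrogen to migrate; after a 1,2-hydride shift from that carbon the positive charge sits on a tertiary centre.
Tertiary is more stable than secondary, so the shift occurs.

yes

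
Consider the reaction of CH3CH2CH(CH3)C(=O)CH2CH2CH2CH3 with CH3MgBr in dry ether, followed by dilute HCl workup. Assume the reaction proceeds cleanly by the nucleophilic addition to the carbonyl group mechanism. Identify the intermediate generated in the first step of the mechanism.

Step 1: the carbanion-like carbon of CH3MgBr attacks the sp² carbonyl carbon; the C=O π bond breaks and the electrons end up as a lone pair on the alkoxide oxygen of the tetrahedral intermediate.
After step 1 the species present is a tetrahedral alkoxide intermediate.

tetrahedral alkoxide intermediate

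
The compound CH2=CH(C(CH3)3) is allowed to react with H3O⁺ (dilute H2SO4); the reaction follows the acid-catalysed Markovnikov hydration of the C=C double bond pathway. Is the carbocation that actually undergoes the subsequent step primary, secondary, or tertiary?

Step 1: Protonation of the alkene by H3O⁺: the π bond acts as the nucleophile and picks up H⁺, giving the more stable (Markovnikov) secondary carbocation. H2O is released.
Step 2: A methyl group with its bonding pair migrates from the adjacent tert-butyl carbon to the cationic centre — a 1,2-methyl shift — upgrading the secondary cation to a tertiary one.
The cation rearranges from secondary to tertiary via a 1,2-methyl shift from the adjacent tert-butyl carbon; the tertiary cation is what reacts next.

tertiary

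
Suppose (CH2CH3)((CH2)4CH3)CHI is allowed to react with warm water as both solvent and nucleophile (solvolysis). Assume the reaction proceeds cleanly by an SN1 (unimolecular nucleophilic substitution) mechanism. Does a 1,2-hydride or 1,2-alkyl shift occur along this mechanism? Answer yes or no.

no

The first-formed carbocation is secondary.
No single 1,2-shift to an adjacent carbon would produce a more-substituted cation than the one already present, so no rearrangement occurs.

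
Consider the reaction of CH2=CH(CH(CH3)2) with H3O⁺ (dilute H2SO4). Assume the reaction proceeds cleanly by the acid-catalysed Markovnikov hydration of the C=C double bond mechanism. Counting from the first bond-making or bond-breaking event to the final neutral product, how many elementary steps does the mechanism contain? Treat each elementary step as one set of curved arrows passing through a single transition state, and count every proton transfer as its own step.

4

Step 1: Protonation of the alkene by H3O⁺: the π bond acts as the nucleophile and picks up H⁺, giving the more stable (Markovnikov) secondary carbocation. H2O is released.
Step 2: Carbocation rearrangement: a 1,2-hydride shift from the adjacent isopropyl carbon converts the initially-formed secondary cation into the more stable tertiary cation.
Step 3: Water acts as the nucleophile: an oxygen lone pair bonds to the cationic carbon, giving an oxonium-ion intermediate.
Step 4: Deprotonation of the oxonium ion by a water molecule delivers the neutral alcohol and regenerates the acid catalyst.
Total: 4 elementary steps.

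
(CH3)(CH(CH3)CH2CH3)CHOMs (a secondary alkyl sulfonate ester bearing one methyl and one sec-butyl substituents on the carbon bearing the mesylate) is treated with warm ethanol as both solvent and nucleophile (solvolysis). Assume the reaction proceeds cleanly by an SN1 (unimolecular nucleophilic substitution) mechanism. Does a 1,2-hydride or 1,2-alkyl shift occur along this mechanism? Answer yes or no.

yes

The first-formed carbocation is secondary.
The adjacent sec-butyl carbon already bears 2 other carbon substituents and has a hydrogen to migrate; after a 1,2-hydride shift from that carbon the positive charge sits on a tertiary centre.
Tertiary is more stable than secondary, so the shift occurs.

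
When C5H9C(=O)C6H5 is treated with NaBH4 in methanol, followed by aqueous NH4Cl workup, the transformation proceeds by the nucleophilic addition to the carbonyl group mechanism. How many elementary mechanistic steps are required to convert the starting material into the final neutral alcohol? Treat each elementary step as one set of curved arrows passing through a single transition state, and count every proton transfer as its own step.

Step 1: H⁻ (delivered from BH4⁻) attacks the sp² carbonyl carbon; the C=O π bond breaks and the electrons end up as a lone pair on the alkoxide oxygen of the tetrahedral intermediate.
Step 2: On aqueous NH4Cl workup the alkoxide oxygen is protonated, giving an alcohol.
Total: 2 elementary steps.

2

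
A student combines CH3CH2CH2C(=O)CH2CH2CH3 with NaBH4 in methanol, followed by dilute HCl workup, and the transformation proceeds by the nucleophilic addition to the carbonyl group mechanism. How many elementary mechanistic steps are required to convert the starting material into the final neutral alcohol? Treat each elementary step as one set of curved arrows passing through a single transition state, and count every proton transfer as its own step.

2

Step 1: Nucleophilic addition: H⁻ (delivered from BH4⁻) adds to the carbonyl carbon, pushing the π(C=O) electron pair onto oxygen and giving a tetrahedral alkoxide.
Step 2: On dilute HCl workup the alkoxide oxygen is protonated, giving an alcohol.
Total: 2 elementary steps.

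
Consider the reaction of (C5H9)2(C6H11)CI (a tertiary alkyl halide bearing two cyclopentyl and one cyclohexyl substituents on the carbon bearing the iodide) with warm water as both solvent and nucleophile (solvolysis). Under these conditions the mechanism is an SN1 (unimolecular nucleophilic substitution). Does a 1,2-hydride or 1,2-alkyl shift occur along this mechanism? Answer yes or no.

The first-formed carbocation is tertiary.
No single 1,2-shift to an adjacent carbon would produce a more-substituted cation than the one already present, so no rearrangement occurs.

no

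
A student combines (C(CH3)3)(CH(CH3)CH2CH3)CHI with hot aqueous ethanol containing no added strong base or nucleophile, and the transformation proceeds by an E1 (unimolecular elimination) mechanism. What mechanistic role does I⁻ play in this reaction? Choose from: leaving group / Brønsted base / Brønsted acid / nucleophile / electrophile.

leaving group

Step 1: Ionisation: the C–I σ-bond cleaves heterolytically; both bonding electrons depart with I⁻, leaving a secondary carbocation at the α-carbon.
I⁻ departs with both electrons of the breaking σ-bond — that is the definition of a leaving group.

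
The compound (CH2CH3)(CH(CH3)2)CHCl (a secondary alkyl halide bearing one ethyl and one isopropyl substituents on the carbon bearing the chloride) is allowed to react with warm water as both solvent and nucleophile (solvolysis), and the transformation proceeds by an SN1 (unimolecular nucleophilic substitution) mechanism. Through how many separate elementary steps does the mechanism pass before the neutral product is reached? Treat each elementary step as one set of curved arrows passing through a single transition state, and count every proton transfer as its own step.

4

Step 1: Unassisted departure of Cl⁻ (taking the C–Cl bonding pair) generates a secondary carbocation.
Step 2: A hydride (H with its bonding pair) migrates from the adjacent isopropyl carbon to the cationic centre — a 1,2-hydride shift — upgrading the secondary cation to a tertiary one.
Step 3: H2O donates an oxygen lone pair into the empty p orbital of the cation, giving a protonated alcohol (an oxonium ion).
Step 4: Proton transfer from the O–H of the oxonium ion to a solvent molecule delivers the neutral alcohol.
Total: 4 elementary steps.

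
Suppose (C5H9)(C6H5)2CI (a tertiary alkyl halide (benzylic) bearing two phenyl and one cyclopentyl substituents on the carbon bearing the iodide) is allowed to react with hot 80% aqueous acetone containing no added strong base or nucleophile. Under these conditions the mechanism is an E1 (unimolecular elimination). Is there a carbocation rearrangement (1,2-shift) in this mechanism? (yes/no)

no

The first-formed carbocation is tertiary.
No single 1,2-shift to an adjacent carbon would produce a more-substituted cation than the one already present, so no rearrangement occurs.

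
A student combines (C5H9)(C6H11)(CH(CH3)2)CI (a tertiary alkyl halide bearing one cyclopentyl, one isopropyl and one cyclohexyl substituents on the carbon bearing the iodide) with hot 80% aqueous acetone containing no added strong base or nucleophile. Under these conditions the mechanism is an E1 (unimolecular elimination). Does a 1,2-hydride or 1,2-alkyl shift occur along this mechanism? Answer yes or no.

The first-formed carbocation is tertiary.
No single 1,2-shift to an adjacent carbon would produce a more-substituted cation than the one already present, so no rearrangement occurs.

no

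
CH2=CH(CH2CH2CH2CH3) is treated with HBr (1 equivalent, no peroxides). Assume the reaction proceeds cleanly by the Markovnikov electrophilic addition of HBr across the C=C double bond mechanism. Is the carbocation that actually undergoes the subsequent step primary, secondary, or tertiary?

secondary

Step 1: The π electrons of the C=C bond attack a proton of HBr; Markovnikov addition places the new C–H on the less-substituted alkene carbon, so the positive charge ends up on the more-substituted carbon — a secondary carbocation. The H–Br bond breaks heterolytically, releasing Br⁻.
No single 1,2-shift to an adjacent carbon would give a more-substituted cation, so no rearrangement occurs.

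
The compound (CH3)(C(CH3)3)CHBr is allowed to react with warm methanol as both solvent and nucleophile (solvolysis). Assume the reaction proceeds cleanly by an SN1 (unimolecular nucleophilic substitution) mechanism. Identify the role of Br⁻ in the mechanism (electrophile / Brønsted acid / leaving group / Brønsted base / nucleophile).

Step 1: The C–Br bond breaks with both electrons going to the bromide; Br⁻ leaves and a secondary carbocation remains.
Br⁻ departs with both electrons of the breaking σ-bond — that is the definition of a leaving group.

leaving group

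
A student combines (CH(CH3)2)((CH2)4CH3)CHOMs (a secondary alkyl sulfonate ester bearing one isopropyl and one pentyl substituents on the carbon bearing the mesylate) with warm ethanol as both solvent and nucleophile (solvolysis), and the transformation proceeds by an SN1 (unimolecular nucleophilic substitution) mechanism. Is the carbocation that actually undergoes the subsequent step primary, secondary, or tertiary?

tertiary

Step 1: Unassisted departure of MsO⁻ (taking the C–O bonding pair) generates a secondary carbocation.
Step 2: Carbocation rearrangement: a 1,2-hydride shift from the adjacent isopropyl carbon converts the initially-formed secondary cation into the more stable tertiary cation.
The cation rearranges from secondary to tertiary via a 1,2-hydride shift from the adjacent isopropyl carbon; the tertiary cation is what reacts next.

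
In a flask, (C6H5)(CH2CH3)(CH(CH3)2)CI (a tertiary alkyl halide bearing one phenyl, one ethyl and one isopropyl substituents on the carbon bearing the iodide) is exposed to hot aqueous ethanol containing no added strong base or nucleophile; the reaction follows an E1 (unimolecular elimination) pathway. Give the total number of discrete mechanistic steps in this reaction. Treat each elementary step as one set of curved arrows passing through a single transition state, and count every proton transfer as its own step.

Step 1: The C–I bond breaks with both electrons going to the iodide; I⁻ leaves and a tertiary carbocation remains.
(No 1,2-shift: no single shift to an adjacent carbon would give a more stable cation.)
Step 2: A water (or ethanol) molecule (solvent) deprotonates a β-carbon; as the C–H bond breaks, those electrons form the new alkene π bond.
Total: 2 elementary steps.

2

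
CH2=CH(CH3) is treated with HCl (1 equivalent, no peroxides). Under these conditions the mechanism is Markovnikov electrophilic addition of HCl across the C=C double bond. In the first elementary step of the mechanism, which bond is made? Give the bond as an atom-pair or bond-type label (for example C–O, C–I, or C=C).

C–H

Step 1: The π electrons of the C=C bond attack a proton of HCl; Markovnikov addition places the new C–H on the less-substituted alkene carbon, so the positive charge ends up on the more-substituted carbon — a secondary carbocation. The H–Cl bond breaks heterolytically, releasing Cl⁻.
The bond formed in this step is the C–H bond.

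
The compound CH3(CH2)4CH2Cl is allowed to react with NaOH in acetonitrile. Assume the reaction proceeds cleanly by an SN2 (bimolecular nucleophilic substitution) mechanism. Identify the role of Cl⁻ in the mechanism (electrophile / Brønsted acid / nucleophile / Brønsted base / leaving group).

Step 1: The hydroxide nucleophile donates a lone pair from O to the α-carbon in a backside attack; simultaneously the C–Cl σ-bond breaks and both of its electrons leave with Cl⁻. One concerted step with inversion of configuration.
Cl⁻ departs with both electrons of the breaking σ-bond — that is the definition of a leaving group.

leaving group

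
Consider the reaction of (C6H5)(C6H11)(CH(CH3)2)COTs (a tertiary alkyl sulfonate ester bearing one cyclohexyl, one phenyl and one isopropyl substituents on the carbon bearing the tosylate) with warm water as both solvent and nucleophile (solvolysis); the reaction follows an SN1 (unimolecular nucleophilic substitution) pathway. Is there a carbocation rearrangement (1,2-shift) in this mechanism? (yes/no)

no

The first-formed carbocation is tertiary.
No single 1,2-shift to an adjacent carbon would produce a more-substituted cation than the one already present, so no rearrangement occurs.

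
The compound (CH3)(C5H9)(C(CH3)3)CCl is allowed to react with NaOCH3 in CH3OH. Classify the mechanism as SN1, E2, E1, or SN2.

E2

Conditions: a strong base with a tertiary substrate bearing a β-hydrogen.
These conditions are the textbook signature of the E2 pathway.
A strong (often hindered) base removes a β-H in concert with loss of the leaving group — bimolecular elimination.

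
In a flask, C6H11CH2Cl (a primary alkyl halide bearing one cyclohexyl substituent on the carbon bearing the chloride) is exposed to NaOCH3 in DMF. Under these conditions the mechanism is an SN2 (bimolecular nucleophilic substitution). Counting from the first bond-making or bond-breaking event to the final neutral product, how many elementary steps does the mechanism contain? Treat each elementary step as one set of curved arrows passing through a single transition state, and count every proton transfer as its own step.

Step 1: The methoxide nucleophile donates a lone pair from O to the α-carbon in a backside attack; simultaneously the C–Cl σ-bond breaks and both of its electrons leave with Cl⁻. One concerted step with inversion of configuration.
Total: 1 elementary step.

1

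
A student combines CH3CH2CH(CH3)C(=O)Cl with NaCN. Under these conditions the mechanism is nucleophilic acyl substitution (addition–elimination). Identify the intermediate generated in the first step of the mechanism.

Step 1: Nucleophilic addition of CN⁻ to the acyl carbon breaks the π(C=O) bond and yields a tetrahedral, anionic intermediate.
After step 1 the species present is a tetrahedral intermediate.

tetrahedral intermediate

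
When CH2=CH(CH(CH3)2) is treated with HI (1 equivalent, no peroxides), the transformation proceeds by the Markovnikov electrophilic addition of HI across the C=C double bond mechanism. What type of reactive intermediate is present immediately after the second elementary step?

Step 1: The π electrons of the C=C bond attack a proton of HI; Markovnikov addition places the new C–H on the less-substituted alkene carbon, so the positive charge ends up on the more-substituted carbon — a secondary carbocation. The H–I bond breaks heterolytically, releasing I⁻.
Step 2: A 1,2-hydride shift from the adjacent isopropyl carbon moves the positive charge from the secondary centre to an adjacent carbon, generating a more stable tertiary carbocation.
After step 2 the species present is a tertiary carbocation.

tertiary carbocation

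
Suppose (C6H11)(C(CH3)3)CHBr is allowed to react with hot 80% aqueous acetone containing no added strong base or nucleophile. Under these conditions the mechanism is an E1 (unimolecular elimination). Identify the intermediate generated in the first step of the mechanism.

secondary carbocation

Step 1: Ionisation: the C–Br σ-bond cleaves heterolytically; both bonding electrons depart with Br⁻, leaving a secondary carbocation at the α-carbon.
After step 1 the species present is a secondary carbocation.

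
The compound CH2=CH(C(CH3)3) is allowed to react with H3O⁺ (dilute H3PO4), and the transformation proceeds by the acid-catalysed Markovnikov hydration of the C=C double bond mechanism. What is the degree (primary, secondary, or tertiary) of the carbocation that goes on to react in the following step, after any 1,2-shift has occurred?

Step 1: The π electrons of the C=C bond attack a proton of H3O⁺; Markovnikov addition places the new C–H on the less-substituted alkene carbon, so the positive charge ends up on the more-substituted carbon — a secondary carbocation. H2O is released.
Step 2: A methyl group with its bonding pair migrates from the adjacent tert-butyl carbon to the cationic centre — a 1,2-methyl shift — upgrading the secondary cation to a tertiary one.
The cation rearranges from secondary to tertiary via a 1,2-methyl shift from the adjacent tert-butyl carbon; the tertiary cation is what reacts next.

tertiary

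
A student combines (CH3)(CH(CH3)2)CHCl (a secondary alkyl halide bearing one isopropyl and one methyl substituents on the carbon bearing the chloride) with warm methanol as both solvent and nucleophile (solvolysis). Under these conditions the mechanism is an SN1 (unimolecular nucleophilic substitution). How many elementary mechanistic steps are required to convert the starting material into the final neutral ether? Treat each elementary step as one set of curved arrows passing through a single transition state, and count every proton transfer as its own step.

Step 1: The C–Cl bond breaks with both electrons going to the chloride; Cl⁻ leaves and a secondary carbocation remains.
Step 2: A 1,2-hydride shift from the adjacent isopropyl carbon moves the positive charge from the secondary centre to an adjacent carbon, generating a more stable tertiary carbocation.
Step 3: A lone pair on the oxygen of CH3OH attacks the carbocation, forming a new C–O σ-bond and an oxonium ion.
Step 4: A second solvent molecule removes the proton on oxygen, giving the neutral ether product.
Total: 4 elementary steps.

4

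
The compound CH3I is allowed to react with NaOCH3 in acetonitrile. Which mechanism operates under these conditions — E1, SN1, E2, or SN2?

SN2

Conditions: a methyl substrate with a strong nucleophile in the polar aprotic solvent acetonitrile.
These conditions are the textbook signature of the SN2 pathway.
An unhindered substrate with a strong nucleophile in a polar aprotic solvent favours one-step backside displacement.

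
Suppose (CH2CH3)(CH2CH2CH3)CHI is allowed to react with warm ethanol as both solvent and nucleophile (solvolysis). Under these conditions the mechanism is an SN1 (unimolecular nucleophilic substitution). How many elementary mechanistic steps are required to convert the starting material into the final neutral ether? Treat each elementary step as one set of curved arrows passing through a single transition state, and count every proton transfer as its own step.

Step 1: Unassisted departure of I⁻ (taking the C–I bonding pair) generates a secondary carbocation.
(No 1,2-shift: no single shift to an adjacent carbon would give a more stable cation.)
Step 2: CH3CH2OH donates an oxygen lone pair into the empty p orbital of the cation, giving a protonated ether (an oxonium ion).
Step 3: Proton transfer from the O–H of the oxonium ion to a solvent molecule delivers the neutral ether.
Total: 3 elementary steps.

3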